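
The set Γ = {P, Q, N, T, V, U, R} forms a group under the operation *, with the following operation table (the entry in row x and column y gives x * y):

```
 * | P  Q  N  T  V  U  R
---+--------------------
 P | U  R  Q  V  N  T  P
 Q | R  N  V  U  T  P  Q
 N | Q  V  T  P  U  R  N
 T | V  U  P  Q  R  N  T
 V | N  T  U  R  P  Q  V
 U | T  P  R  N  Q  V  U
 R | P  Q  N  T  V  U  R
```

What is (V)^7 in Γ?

R

V^1 = V
V^2 = V * V = P
V^3 = P * V = N
V^4 = N * V = U
V^5 = U * V = Q
V^6 = Q * V = T
V^7 = T * V = R
(Structurally, Γ here is isomorphic to the cyclic group Z_7.)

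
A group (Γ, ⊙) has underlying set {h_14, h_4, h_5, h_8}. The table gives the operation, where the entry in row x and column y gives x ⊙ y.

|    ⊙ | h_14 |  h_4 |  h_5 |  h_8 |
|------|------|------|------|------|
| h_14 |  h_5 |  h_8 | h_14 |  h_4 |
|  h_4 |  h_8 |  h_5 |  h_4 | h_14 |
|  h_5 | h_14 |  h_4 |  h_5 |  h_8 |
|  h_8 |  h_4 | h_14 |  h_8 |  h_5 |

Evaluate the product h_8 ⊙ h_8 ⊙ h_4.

h_4

h_8 ⊙ h_8 = h_5
h_5 ⊙ h_4 = h_4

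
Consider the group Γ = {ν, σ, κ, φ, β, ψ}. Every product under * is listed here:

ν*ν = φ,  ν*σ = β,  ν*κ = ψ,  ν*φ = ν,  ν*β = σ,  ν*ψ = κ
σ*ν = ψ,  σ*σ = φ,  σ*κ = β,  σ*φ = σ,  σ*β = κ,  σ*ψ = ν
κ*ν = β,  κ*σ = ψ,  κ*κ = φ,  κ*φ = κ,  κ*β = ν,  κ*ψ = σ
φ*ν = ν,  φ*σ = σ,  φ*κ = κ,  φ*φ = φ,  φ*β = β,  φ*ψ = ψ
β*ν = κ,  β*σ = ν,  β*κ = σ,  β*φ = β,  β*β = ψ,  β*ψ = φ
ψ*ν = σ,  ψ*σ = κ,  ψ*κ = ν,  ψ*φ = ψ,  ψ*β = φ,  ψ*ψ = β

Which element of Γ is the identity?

φ

The identity e satisfies e*x = x for all x, so its row in the table reproduces the column headers.
Row φ reads: ν, σ, κ, φ, β, ψ — exactly the header order. So φ is the identity.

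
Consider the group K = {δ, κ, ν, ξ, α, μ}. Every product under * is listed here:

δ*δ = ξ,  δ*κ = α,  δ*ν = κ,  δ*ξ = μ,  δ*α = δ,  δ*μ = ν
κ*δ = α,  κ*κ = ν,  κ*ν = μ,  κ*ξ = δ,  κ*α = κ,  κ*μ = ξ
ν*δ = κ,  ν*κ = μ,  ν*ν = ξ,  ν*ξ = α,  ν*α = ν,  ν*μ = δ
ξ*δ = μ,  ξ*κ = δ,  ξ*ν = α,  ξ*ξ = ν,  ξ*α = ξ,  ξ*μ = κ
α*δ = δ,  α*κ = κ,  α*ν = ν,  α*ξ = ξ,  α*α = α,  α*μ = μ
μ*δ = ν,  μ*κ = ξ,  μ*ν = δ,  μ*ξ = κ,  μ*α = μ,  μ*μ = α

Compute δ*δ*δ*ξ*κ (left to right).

δ*δ = ξ
ξ*δ = μ
μ*ξ = κ
κ*κ = ν

ν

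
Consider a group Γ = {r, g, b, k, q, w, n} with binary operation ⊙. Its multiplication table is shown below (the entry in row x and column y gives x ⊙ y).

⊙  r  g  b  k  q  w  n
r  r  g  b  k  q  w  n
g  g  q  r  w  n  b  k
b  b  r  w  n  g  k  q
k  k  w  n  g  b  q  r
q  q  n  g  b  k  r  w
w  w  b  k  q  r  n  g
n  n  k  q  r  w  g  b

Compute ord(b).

The identity element is r (its row matches the header).
b^1 = b
b^2 = b ⊙ b = w
b^3 = w ⊙ b = k
b^4 = k ⊙ b = n
b^5 = n ⊙ b = q
b^6 = q ⊙ b = g
b^7 = g ⊙ b = r
The first power of b equal to the identity is b^7, so ord(b) = 7.

7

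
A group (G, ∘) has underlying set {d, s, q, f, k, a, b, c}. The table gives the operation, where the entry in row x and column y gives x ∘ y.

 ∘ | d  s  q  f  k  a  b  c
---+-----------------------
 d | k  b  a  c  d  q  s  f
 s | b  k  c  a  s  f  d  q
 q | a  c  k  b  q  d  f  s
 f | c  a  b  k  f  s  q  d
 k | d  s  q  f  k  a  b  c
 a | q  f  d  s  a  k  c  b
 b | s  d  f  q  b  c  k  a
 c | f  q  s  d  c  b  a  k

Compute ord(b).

The identity element is k (its row matches the header).
b^1 = b
b^2 = b ∘ b = k
The first power of b equal to the identity is b^2, so ord(b) = 2.
(Structurally, G here is isomorphic to the elementary abelian group (Z_2)^3.)

2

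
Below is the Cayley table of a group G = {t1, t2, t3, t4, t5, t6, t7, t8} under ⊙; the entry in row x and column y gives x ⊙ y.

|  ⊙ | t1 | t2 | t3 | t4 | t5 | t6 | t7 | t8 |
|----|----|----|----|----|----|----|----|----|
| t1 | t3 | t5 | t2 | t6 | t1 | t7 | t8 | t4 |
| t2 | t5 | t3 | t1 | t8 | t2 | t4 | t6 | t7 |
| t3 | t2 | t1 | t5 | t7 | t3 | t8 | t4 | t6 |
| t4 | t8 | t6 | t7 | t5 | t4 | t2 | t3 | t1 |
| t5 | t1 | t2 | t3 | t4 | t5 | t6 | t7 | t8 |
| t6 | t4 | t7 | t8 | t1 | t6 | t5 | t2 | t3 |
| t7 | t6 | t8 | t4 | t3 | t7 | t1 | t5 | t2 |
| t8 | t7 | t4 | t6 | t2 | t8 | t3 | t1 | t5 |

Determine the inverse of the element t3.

t3

First locate the identity: row t5 matches the header, so t5 is the identity.
Scan row t3 for t5: t3 ⊙ t3 = t5. Hence t3^(-1) = t3.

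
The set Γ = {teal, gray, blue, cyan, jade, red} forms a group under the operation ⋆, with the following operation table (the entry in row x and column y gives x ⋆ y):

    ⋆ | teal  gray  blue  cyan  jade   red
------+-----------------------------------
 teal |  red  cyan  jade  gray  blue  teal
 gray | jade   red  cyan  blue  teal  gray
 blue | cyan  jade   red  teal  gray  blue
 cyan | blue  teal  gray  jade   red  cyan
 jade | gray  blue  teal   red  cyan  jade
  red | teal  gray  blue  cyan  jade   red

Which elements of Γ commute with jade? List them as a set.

{cyan, jade, red}

Compare row jade with column jade entry by entry.
cyan ⋆ jade = red = jade ⋆ cyan, so cyan commutes with jade.
blue ⋆ jade = gray but jade ⋆ blue = teal, so blue does not.
Collecting the elements that commute with jade: C(jade) = {cyan, jade, red}.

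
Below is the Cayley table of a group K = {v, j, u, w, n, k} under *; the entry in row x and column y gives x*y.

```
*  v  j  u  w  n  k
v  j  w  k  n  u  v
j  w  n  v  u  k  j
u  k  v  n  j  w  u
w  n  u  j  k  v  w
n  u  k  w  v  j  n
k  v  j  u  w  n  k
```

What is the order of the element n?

The identity element is k (its row matches the header).
n^1 = n
n^2 = n*n = j
n^3 = j*n = k
The first power of n equal to the identity is n^3, so ord(n) = 3.
(Structurally, K here is isomorphic to the cyclic group Z_6.)

3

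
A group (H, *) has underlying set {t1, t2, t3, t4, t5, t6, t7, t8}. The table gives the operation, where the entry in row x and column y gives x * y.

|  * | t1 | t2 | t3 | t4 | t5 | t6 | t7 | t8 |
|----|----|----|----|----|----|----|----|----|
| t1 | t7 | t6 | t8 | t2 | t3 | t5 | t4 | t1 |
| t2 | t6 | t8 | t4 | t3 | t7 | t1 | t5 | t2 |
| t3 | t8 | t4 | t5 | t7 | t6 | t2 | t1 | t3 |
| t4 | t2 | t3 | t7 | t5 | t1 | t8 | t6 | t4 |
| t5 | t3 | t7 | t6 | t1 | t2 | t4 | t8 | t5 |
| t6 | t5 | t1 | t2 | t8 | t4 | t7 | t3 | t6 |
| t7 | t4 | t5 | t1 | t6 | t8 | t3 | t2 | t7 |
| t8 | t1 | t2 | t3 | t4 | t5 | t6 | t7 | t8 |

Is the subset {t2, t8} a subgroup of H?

{t2, t8} contains the identity t8.
Checking products: every product of two elements of {t2, t8} (read from the table) lies in {t2, t8}, so the set is closed.
In a finite group, a nonempty closed subset is a subgroup. So {t2, t8} ≤ H.

Yes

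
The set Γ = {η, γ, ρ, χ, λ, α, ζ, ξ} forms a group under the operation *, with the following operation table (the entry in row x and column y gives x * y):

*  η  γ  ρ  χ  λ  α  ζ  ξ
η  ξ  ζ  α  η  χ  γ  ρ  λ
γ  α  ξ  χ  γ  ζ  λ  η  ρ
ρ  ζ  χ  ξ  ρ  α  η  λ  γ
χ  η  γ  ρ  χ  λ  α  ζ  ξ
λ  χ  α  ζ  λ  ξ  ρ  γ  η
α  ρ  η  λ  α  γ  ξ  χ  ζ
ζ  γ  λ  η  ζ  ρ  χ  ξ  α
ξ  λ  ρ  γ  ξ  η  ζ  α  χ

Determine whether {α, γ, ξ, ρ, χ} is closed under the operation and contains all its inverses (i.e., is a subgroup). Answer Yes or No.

No

ξ * α = ζ, which is not in {α, γ, ξ, ρ, χ}.
The subset is not closed under *, so it is not a subgroup.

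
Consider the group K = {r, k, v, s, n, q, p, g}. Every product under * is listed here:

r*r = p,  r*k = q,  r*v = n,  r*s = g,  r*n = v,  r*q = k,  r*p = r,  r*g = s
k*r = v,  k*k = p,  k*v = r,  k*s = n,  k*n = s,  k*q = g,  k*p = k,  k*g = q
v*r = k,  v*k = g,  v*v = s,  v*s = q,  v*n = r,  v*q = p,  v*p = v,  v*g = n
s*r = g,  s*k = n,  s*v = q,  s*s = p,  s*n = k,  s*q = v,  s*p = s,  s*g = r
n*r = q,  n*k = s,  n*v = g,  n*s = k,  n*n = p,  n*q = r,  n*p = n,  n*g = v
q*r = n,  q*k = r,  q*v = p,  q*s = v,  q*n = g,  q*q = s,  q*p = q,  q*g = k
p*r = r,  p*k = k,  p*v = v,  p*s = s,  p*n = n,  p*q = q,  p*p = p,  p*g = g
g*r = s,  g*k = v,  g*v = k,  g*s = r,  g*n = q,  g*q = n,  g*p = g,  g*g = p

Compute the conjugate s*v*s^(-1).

v

The identity is p. In row s, the entry p sits in column s, so s^(-1) = s.
s*v = q
q*s = v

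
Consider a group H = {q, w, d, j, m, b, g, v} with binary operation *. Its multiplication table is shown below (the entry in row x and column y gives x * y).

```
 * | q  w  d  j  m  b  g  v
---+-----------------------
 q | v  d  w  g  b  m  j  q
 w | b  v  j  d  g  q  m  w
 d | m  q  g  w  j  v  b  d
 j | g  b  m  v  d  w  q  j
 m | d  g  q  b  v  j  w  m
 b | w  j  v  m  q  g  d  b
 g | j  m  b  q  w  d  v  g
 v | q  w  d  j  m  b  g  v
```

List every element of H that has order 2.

Identity is v. Compute the order of each non-identity element by repeated multiplication:
  q: q → v  (order 2)
  w: w → v  (order 2)
  d: d → g → b → v  (order 4)
  j: j → v  (order 2)
  m: m → v  (order 2)
  b: b → g → d → v  (order 4)
  g: g → v  (order 2)
Elements of order 2: {g, j, m, q, w}.
(Structurally, H here is isomorphic to the dihedral group D_4.)

{g, j, m, q, w}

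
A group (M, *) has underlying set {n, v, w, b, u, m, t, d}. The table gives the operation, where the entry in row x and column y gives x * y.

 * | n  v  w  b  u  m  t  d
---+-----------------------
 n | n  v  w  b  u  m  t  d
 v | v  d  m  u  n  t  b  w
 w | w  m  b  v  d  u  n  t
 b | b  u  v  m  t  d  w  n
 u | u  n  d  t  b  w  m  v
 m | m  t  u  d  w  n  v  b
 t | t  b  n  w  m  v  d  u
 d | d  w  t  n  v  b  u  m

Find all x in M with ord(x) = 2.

Identity is n. Compute the order of each non-identity element by repeated multiplication:
  v: v → d → w → m → t → b → u → n  (order 8)
  w: w → b → v → m → u → d → t → n  (order 8)
  b: b → m → d → n  (order 4)
  u: u → b → t → m → w → d → v → n  (order 8)
  m: m → n  (order 2)
  t: t → d → u → m → v → b → w → n  (order 8)
  d: d → m → b → n  (order 4)
Elements of order 2: {m}.

{m}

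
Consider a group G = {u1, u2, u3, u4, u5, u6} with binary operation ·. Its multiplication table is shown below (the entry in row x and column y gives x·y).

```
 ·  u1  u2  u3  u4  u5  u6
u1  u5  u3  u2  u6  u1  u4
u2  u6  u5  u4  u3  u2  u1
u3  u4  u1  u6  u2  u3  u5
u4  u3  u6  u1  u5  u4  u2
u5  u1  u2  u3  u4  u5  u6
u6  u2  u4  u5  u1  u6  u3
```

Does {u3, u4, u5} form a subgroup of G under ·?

No

u3·u3 = u6, which is not in {u3, u4, u5}.
The subset is not closed under ·, so it is not a subgroup.
(Structurally, G here is isomorphic to the symmetric group S_3.)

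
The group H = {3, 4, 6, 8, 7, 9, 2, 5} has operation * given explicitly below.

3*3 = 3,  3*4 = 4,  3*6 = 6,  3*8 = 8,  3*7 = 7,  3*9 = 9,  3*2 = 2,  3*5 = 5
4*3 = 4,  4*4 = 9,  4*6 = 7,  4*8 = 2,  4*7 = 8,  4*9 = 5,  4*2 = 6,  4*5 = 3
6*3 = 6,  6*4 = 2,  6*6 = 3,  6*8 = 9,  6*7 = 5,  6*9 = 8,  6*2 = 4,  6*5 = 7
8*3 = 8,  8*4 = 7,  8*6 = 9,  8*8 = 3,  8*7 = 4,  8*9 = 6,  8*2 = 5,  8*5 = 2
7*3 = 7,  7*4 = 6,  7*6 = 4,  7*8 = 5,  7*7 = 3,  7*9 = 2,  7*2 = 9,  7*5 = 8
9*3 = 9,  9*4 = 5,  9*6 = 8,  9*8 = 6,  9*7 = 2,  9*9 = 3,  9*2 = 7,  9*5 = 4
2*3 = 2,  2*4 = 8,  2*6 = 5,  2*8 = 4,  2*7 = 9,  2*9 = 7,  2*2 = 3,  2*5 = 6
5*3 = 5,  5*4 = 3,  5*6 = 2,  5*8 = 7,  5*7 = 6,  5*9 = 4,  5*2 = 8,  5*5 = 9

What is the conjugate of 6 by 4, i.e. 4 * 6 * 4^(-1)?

The identity is 3. In row 4, the entry 3 sits in column 5, so 4^(-1) = 5.
4 * 6 = 7
7 * 5 = 8

8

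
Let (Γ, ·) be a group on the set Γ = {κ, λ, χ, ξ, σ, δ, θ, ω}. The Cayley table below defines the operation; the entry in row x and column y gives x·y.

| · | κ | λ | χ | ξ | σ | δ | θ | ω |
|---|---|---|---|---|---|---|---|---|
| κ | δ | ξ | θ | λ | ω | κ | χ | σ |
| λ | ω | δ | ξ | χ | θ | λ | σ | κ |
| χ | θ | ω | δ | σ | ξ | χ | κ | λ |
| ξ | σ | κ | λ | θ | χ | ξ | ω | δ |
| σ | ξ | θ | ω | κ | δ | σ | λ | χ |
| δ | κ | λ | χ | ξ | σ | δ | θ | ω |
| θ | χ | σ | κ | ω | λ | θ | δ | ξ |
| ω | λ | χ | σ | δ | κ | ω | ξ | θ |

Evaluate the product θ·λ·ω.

χ

θ·λ = σ
σ·ω = χ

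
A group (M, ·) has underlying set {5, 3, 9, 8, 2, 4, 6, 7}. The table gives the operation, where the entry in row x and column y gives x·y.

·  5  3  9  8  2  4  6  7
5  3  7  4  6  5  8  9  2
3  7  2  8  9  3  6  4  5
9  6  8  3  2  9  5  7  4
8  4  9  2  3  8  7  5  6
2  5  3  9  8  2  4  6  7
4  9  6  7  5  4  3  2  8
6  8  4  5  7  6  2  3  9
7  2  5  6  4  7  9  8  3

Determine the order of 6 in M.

4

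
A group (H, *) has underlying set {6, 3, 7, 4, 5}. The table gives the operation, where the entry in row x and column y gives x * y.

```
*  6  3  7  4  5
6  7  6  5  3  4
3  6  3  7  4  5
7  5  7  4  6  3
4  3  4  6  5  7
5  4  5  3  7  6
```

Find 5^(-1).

First locate the identity: row 3 matches the header, so 3 is the identity.
Scan row 5 for 3: 5 * 7 = 3. Hence 5^(-1) = 7.
(Structurally, H here is isomorphic to the cyclic group Z_5.)

7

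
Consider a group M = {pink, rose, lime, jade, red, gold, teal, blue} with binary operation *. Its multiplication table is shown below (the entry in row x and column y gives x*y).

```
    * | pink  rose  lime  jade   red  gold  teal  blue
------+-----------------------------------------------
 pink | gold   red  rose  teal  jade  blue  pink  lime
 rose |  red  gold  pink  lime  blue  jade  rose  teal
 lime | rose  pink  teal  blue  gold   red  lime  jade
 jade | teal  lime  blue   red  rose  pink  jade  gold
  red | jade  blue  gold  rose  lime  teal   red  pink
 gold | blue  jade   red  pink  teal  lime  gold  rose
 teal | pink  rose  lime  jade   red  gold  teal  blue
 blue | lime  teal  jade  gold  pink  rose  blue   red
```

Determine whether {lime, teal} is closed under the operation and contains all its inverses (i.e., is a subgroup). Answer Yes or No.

Yes

{lime, teal} contains the identity teal.
Checking products: every product of two elements of {lime, teal} (read from the table) lies in {lime, teal}, so the set is closed.
In a finite group, a nonempty closed subset is a subgroup. So {lime, teal} ≤ M.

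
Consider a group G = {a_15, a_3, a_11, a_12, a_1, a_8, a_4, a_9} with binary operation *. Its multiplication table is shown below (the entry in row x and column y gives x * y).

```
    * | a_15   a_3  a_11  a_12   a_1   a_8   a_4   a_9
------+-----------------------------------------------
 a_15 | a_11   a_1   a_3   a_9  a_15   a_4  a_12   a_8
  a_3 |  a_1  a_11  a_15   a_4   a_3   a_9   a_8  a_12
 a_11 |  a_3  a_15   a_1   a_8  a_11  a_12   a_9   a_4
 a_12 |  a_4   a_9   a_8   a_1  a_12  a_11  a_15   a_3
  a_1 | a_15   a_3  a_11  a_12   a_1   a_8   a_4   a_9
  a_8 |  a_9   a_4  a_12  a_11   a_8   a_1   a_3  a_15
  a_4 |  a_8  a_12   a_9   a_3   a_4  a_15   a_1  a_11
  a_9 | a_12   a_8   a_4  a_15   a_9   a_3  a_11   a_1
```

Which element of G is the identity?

The identity e satisfies e * x = x for all x, so its row in the table reproduces the column headers.
Row a_1 reads: a_15, a_3, a_11, a_12, a_1, a_8, a_4, a_9 — exactly the header order. So a_1 is the identity.

a_1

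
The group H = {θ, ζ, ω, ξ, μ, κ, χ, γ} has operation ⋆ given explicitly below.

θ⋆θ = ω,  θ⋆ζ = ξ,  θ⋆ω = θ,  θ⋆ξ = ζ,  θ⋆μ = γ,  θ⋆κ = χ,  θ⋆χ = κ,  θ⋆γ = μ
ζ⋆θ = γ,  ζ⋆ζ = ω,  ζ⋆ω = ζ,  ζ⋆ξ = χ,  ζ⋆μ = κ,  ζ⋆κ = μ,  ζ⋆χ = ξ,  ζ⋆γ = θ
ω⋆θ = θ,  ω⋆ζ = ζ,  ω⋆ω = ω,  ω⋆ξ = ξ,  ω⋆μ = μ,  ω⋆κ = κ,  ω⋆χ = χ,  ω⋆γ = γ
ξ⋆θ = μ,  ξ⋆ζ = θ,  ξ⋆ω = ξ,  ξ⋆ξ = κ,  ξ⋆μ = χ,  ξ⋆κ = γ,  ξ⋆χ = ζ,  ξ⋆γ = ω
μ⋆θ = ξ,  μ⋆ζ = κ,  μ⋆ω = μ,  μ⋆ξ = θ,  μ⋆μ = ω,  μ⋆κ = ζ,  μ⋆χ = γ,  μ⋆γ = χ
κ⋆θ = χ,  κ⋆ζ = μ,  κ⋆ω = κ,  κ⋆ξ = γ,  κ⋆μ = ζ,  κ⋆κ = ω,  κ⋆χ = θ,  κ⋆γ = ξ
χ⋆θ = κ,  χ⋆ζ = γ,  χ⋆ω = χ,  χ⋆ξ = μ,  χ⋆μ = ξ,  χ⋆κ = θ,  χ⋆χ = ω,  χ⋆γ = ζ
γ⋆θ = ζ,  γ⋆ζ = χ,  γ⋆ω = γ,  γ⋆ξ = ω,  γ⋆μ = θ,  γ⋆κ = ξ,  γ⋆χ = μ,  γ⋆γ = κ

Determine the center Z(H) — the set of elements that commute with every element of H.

{κ, ω}

An element z is central iff its row equals its column in the table.
For γ: γ ⋆ μ = θ ≠ χ = μ ⋆ γ, so γ ∉ Z.
Checking each element this way leaves Z(H) = {κ, ω}.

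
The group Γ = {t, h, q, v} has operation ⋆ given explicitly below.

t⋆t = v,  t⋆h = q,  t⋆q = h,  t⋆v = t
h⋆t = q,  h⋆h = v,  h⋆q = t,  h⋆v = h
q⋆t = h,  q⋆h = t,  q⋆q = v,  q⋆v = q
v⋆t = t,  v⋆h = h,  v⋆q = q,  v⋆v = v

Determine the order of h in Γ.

2

The identity element is v (its row matches the header).
h^1 = h
h^2 = h ⋆ h = v
The first power of h equal to the identity is h^2, so ord(h) = 2.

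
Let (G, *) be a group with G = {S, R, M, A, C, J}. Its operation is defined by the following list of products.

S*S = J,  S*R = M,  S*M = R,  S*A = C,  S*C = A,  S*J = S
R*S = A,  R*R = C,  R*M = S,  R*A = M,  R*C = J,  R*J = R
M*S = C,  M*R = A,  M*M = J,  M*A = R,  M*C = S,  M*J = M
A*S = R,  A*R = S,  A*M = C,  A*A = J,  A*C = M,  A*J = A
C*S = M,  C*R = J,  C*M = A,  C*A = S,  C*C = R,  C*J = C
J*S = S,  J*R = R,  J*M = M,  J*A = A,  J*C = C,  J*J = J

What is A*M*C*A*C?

S

A*M = C
C*C = R
R*A = M
M*C = S
(Structurally, G here is isomorphic to the symmetric group S_3.)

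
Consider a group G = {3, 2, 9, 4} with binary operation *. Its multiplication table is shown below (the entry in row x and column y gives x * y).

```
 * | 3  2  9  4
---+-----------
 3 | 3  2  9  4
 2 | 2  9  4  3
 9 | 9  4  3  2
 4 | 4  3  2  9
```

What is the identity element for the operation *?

The identity e satisfies e * x = x for all x, so its row in the table reproduces the column headers.
Row 3 reads: 3, 2, 9, 4 — exactly the header order. So 3 is the identity.

3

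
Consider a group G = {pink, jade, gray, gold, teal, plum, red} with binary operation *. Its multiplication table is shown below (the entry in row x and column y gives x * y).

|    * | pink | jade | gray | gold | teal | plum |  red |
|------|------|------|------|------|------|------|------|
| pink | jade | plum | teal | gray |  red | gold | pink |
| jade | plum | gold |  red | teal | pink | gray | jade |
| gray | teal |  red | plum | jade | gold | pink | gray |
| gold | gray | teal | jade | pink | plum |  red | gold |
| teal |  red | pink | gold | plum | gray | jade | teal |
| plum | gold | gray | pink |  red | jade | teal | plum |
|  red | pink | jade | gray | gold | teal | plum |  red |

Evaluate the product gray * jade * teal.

gray * jade = red
red * teal = teal

teal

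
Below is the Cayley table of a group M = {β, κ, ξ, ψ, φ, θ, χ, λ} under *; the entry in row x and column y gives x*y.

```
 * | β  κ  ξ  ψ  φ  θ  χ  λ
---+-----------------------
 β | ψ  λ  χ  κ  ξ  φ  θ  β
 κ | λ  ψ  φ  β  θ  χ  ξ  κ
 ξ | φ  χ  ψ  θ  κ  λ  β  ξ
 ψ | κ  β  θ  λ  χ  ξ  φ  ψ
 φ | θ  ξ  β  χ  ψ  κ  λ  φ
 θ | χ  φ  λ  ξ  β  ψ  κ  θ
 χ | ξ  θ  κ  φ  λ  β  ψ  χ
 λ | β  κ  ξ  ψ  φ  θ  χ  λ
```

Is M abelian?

No

θ*χ = κ but χ*θ = β.
Since θ and χ do not commute, M is not abelian.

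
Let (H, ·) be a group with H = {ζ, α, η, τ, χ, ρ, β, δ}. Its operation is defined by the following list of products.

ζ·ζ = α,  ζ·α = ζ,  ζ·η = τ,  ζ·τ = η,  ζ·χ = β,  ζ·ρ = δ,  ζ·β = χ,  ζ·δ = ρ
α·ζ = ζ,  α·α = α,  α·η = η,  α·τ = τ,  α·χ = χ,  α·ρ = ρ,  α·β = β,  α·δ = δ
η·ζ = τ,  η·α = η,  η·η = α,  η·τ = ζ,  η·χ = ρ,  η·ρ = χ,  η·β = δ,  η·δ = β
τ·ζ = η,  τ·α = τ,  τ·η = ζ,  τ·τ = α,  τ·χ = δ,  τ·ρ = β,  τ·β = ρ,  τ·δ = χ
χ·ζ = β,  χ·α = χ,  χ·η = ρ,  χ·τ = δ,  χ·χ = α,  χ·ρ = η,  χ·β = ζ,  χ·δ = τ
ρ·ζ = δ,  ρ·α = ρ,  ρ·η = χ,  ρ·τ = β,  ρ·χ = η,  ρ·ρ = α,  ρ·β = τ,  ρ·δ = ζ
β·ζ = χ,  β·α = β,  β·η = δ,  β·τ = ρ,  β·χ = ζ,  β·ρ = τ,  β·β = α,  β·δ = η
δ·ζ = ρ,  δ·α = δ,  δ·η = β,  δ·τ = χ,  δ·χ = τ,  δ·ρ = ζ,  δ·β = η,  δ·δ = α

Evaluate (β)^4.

β^1 = β
β^2 = β·β = α
β^3 = α·β = β
β^4 = β·β = α

α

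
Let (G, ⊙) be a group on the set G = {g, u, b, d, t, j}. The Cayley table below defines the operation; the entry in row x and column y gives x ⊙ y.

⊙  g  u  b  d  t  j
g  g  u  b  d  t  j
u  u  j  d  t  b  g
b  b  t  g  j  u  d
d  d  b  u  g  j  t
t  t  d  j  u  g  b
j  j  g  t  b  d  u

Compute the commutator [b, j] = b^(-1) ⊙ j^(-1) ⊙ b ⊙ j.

u

Identity is g; from the table b^(-1) = b and j^(-1) = u.
b ⊙ u = t
t ⊙ b = j
j ⊙ j = u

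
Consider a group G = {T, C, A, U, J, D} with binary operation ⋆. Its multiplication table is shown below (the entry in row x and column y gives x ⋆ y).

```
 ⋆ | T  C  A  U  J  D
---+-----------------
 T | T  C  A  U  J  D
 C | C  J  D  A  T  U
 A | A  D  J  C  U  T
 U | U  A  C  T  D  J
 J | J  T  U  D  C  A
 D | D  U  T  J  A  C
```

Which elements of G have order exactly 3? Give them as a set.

{C, J}

Identity is T. Compute the order of each non-identity element by repeated multiplication:
  C: C → J → T  (order 3)
  A: A → J → U → C → D → T  (order 6)
  U: U → T  (order 2)
  J: J → C → T  (order 3)
  D: D → C → U → J → A → T  (order 6)
Elements of order 3: {C, J}.
(Structurally, G here is isomorphic to the cyclic group Z_6.)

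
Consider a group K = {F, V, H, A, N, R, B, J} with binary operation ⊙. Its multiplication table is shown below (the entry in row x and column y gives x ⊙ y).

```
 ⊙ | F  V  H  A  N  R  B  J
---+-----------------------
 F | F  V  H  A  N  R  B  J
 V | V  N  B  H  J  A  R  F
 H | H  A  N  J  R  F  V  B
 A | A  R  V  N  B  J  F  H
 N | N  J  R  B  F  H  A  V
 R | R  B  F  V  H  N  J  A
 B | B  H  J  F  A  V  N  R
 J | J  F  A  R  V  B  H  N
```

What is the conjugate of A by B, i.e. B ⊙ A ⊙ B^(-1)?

A

The identity is F. In row B, the entry F sits in column A, so B^(-1) = A.
B ⊙ A = F
F ⊙ A = A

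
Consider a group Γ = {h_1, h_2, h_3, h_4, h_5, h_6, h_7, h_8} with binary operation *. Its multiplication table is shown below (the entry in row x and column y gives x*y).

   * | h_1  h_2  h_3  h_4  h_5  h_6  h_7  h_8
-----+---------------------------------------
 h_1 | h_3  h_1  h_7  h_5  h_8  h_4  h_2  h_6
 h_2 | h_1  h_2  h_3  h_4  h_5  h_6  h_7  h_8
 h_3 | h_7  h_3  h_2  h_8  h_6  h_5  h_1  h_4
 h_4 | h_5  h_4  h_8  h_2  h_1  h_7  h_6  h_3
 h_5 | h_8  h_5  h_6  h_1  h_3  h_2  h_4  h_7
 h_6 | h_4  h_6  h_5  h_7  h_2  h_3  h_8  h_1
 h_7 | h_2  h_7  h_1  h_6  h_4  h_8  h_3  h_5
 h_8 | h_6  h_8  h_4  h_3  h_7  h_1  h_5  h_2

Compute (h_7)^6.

h_7^1 = h_7
h_7^2 = h_7*h_7 = h_3
h_7^3 = h_3*h_7 = h_1
h_7^4 = h_1*h_7 = h_2
h_7^5 = h_2*h_7 = h_7
h_7^6 = h_7*h_7 = h_3

h_3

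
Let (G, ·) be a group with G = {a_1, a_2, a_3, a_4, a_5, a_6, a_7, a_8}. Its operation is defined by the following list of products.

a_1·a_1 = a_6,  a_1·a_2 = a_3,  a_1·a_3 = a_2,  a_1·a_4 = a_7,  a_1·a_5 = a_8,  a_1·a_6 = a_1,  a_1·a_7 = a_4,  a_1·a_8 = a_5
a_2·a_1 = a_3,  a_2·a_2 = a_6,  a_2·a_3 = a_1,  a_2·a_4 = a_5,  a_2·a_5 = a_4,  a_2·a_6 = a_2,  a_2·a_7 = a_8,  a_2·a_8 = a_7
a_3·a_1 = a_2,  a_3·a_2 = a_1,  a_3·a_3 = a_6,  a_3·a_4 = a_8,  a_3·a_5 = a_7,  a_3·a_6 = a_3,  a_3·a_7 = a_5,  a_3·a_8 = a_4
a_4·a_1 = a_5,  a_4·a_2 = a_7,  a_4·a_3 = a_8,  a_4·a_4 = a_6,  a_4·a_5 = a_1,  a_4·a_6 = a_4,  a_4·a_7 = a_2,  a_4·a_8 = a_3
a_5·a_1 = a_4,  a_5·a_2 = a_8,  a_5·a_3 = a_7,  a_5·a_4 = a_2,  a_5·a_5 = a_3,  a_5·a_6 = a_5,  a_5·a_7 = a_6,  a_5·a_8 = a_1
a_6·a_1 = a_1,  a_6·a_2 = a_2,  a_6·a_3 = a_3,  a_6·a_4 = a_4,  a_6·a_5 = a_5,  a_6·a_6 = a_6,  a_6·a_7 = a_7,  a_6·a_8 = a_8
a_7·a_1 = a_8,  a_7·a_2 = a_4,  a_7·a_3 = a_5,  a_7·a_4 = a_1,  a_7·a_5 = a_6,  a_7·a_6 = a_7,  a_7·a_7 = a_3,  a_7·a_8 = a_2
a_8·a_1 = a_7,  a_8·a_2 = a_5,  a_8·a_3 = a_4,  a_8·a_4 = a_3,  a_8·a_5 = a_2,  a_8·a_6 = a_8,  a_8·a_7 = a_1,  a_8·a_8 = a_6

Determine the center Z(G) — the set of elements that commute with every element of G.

An element z is central iff its row equals its column in the table.
For a_8: a_8·a_7 = a_1 ≠ a_2 = a_7·a_8, so a_8 ∉ Z.
Checking each element this way leaves Z(G) = {a_3, a_6}.
(Structurally, G here is isomorphic to the dihedral group D_4.)

{a_3, a_6}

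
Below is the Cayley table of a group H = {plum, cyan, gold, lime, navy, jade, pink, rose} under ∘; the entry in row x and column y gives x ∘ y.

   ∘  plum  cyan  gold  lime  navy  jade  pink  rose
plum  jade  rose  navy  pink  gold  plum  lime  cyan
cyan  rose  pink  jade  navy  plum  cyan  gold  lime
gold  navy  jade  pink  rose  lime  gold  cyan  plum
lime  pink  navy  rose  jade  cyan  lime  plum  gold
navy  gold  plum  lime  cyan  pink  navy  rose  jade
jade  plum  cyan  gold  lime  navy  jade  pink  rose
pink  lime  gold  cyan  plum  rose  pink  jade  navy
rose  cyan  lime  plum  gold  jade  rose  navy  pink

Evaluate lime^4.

jade

lime^1 = lime
lime^2 = lime ∘ lime = jade
lime^3 = jade ∘ lime = lime
lime^4 = lime ∘ lime = jade
(Structurally, H here is isomorphic to Z_2 x Z_4.)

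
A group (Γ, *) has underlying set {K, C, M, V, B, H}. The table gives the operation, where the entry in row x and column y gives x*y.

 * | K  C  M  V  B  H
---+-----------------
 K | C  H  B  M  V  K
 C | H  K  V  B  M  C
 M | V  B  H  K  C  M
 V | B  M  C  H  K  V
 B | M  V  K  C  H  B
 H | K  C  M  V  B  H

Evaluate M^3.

M

M^1 = M
M^2 = M*M = H
M^3 = H*M = M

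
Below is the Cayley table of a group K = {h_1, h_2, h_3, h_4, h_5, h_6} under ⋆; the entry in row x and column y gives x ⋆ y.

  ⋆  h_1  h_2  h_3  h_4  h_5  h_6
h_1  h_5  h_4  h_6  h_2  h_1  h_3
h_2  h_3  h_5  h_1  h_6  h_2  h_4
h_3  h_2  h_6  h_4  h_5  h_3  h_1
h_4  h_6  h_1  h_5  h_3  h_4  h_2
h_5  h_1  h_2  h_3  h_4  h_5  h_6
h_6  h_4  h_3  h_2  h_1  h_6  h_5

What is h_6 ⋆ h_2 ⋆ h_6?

h_1

h_6 ⋆ h_2 = h_3
h_3 ⋆ h_6 = h_1
(Structurally, K here is isomorphic to the symmetric group S_3.)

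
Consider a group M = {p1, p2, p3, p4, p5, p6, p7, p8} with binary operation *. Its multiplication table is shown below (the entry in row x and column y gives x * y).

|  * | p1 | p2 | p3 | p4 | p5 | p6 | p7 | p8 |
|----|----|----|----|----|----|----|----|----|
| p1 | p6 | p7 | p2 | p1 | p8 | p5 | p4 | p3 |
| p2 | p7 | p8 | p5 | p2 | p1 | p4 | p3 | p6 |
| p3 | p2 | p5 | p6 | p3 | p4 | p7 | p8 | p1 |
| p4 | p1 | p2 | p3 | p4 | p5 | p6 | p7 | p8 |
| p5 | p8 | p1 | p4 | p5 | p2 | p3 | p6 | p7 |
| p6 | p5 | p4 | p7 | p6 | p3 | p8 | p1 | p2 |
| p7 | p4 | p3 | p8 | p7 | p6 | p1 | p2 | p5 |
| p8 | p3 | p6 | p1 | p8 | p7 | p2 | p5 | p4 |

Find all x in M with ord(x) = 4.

{p2, p6}

Identity is p4. Compute the order of each non-identity element by repeated multiplication:
  p1: p1 → p6 → p5 → p8 → p3 → p2 → p7 → p4  (order 8)
  p2: p2 → p8 → p6 → p4  (order 4)
  p3: p3 → p6 → p7 → p8 → p1 → p2 → p5 → p4  (order 8)
  p5: p5 → p2 → p1 → p8 → p7 → p6 → p3 → p4  (order 8)
  p6: p6 → p8 → p2 → p4  (order 4)
  p7: p7 → p2 → p3 → p8 → p5 → p6 → p1 → p4  (order 8)
  p8: p8 → p4  (order 2)
Elements of order 4: {p2, p6}.
(Structurally, M here is isomorphic to the cyclic group Z_8.)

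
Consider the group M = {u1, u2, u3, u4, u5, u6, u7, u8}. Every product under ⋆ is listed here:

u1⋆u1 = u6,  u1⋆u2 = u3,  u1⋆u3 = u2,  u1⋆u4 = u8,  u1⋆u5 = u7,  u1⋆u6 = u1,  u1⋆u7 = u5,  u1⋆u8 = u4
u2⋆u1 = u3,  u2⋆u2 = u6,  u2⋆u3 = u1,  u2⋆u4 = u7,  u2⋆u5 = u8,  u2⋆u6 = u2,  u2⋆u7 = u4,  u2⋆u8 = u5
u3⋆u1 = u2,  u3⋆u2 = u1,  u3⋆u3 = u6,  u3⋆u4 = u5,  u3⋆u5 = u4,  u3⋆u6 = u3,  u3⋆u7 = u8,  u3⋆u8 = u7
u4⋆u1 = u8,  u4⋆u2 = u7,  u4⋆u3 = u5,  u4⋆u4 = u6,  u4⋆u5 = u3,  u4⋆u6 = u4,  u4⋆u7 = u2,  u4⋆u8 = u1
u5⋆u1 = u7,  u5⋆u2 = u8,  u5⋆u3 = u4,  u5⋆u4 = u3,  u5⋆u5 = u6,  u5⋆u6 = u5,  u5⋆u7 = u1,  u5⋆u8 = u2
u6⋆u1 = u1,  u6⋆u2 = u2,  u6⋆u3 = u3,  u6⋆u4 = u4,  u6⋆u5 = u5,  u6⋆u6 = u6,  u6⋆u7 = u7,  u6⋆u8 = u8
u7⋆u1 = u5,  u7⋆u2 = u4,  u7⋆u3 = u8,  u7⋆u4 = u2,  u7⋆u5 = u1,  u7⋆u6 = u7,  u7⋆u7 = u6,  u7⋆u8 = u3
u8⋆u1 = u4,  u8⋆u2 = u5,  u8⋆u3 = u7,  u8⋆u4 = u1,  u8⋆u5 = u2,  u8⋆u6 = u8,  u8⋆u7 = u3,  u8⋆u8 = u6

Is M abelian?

Check whether the table is symmetric across its main diagonal.
Every entry (row x, col y) equals the entry (row y, col x), so M is abelian.
(In fact M ≅ the elementary abelian group (Z_2)^3.)

Yes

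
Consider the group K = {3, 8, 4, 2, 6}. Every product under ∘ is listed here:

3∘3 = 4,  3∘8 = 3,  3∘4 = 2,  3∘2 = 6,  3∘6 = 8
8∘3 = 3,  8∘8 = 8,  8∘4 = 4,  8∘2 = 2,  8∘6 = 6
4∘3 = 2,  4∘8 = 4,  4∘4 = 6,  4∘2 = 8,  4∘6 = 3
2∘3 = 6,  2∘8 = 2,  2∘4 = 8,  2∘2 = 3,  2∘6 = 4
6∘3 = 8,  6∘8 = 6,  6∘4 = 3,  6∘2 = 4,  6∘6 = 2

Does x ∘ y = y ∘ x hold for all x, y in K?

Check whether the table is symmetric across its main diagonal.
Every entry (row x, col y) equals the entry (row y, col x), so K is abelian.

Yes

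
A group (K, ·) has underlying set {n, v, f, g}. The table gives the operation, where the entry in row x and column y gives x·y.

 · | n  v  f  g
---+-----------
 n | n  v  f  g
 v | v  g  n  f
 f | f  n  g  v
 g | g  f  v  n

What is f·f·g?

f·f = g
g·g = n

n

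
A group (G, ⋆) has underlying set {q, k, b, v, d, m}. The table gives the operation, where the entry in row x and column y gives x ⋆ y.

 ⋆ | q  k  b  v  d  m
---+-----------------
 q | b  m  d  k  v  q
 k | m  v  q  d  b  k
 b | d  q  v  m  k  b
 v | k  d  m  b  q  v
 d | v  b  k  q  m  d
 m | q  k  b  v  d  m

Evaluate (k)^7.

k^1 = k
k^2 = k ⋆ k = v
k^3 = v ⋆ k = d
k^4 = d ⋆ k = b
k^5 = b ⋆ k = q
k^6 = q ⋆ k = m
k^7 = m ⋆ k = k
(Structurally, G here is isomorphic to the cyclic group Z_6.)

k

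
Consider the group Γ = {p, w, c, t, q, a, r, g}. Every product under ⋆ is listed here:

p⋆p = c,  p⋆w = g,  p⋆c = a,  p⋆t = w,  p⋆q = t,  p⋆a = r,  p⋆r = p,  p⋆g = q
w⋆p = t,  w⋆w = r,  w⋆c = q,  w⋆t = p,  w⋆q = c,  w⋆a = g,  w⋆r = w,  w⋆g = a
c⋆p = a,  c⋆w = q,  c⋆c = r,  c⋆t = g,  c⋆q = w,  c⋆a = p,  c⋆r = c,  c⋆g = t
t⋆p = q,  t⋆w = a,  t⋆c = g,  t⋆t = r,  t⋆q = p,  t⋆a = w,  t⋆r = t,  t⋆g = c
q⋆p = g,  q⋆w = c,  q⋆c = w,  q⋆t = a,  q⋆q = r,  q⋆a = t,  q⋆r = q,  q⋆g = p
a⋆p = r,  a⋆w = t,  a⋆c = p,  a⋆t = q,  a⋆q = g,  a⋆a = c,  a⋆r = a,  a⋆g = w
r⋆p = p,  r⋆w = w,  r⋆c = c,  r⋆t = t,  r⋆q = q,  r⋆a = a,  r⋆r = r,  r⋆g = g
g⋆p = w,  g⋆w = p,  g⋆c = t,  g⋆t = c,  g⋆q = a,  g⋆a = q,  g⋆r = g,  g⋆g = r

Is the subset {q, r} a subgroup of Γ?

{q, r} contains the identity r.
Checking products: every product of two elements of {q, r} (read from the table) lies in {q, r}, so the set is closed.
In a finite group, a nonempty closed subset is a subgroup. So {q, r} ≤ Γ.

Yes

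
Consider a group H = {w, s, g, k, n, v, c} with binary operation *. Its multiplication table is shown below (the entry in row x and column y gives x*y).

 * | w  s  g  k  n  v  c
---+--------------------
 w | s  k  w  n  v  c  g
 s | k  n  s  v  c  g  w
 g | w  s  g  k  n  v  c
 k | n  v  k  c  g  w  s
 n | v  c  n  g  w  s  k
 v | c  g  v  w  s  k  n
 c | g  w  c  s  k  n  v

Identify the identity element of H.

The identity e satisfies e*x = x for all x, so its row in the table reproduces the column headers.
Row g reads: w, s, g, k, n, v, c — exactly the header order. So g is the identity.
(Structurally, H here is isomorphic to the cyclic group Z_7.)

g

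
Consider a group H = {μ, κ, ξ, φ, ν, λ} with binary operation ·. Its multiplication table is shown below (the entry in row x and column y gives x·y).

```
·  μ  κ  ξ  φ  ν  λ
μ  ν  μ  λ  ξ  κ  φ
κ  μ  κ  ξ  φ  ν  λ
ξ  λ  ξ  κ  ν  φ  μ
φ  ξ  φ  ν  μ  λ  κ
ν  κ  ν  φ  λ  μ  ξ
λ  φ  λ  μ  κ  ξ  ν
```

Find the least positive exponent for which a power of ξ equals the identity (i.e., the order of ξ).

2

The identity element is κ (its row matches the header).
ξ^1 = ξ
ξ^2 = ξ·ξ = κ
The first power of ξ equal to the identity is ξ^2, so ord(ξ) = 2.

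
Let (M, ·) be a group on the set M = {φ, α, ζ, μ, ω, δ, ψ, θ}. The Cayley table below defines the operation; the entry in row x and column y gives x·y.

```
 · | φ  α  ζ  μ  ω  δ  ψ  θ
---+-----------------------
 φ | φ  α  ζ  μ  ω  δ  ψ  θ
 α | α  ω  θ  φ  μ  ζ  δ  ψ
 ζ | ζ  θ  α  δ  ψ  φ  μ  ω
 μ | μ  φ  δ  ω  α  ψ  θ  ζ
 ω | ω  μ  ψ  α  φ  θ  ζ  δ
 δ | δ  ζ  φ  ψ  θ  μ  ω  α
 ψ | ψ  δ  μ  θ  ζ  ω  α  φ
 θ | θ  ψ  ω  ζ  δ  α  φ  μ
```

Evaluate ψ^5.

ζ

ψ^1 = ψ
ψ^2 = ψ·ψ = α
ψ^3 = α·ψ = δ
ψ^4 = δ·ψ = ω
ψ^5 = ω·ψ = ζ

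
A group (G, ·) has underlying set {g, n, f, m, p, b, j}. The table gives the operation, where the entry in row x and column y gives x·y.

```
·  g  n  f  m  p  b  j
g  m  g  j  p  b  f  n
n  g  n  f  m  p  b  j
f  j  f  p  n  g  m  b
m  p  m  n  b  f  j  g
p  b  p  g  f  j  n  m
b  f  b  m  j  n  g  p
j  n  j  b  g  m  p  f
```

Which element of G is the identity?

n

The identity e satisfies e·x = x for all x, so its row in the table reproduces the column headers.
Row n reads: g, n, f, m, p, b, j — exactly the header order. So n is the identity.
(Structurally, G here is isomorphic to the cyclic group Z_7.)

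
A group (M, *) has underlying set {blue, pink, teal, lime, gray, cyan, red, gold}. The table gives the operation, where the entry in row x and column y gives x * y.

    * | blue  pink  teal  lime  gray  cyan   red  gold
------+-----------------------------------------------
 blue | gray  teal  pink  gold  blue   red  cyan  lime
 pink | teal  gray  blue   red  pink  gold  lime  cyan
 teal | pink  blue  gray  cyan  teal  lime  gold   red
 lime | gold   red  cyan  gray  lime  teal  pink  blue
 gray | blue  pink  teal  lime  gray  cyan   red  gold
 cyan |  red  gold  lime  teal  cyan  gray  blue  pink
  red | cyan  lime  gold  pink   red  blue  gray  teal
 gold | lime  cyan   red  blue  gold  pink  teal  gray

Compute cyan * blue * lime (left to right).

pink

cyan * blue = red
red * lime = pink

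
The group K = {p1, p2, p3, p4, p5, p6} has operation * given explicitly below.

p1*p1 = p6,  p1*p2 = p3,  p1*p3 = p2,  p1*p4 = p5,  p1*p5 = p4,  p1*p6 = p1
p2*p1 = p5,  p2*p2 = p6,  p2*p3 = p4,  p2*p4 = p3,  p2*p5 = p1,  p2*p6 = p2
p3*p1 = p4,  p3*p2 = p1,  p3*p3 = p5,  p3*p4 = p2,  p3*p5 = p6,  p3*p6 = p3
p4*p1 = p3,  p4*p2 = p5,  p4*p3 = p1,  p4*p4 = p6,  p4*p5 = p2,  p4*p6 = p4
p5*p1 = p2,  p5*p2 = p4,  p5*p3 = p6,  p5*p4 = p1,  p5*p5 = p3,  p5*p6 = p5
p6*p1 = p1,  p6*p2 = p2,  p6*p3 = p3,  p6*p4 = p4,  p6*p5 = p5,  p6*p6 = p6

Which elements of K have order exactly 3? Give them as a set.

{p3, p5}

Identity is p6. Compute the order of each non-identity element by repeated multiplication:
  p1: p1 → p6  (order 2)
  p2: p2 → p6  (order 2)
  p3: p3 → p5 → p6  (order 3)
  p4: p4 → p6  (order 2)
  p5: p5 → p3 → p6  (order 3)
Elements of order 3: {p3, p5}.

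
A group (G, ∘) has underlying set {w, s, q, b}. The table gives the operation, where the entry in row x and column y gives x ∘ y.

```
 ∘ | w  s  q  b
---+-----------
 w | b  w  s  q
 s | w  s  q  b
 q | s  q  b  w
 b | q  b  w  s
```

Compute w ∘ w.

b

Read row w, column w: w ∘ w = b.
(Structurally, G here is isomorphic to the cyclic group Z_4.)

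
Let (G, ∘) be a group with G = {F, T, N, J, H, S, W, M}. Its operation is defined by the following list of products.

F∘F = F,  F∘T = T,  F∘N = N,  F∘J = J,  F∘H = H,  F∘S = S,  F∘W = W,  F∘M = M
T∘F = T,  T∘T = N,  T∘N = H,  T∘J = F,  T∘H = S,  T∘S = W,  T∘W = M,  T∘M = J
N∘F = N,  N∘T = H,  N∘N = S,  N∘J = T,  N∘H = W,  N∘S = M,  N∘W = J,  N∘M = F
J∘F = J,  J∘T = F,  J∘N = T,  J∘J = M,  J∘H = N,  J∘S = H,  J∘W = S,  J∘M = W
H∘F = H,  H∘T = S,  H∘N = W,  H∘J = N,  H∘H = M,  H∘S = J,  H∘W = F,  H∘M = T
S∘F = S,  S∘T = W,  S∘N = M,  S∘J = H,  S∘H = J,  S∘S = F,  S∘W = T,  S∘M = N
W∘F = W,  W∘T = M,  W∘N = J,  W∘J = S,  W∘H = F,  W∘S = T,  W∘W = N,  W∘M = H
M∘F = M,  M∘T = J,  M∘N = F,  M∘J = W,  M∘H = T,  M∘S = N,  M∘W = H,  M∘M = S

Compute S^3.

S^1 = S
S^2 = S ∘ S = F
S^3 = F ∘ S = S

S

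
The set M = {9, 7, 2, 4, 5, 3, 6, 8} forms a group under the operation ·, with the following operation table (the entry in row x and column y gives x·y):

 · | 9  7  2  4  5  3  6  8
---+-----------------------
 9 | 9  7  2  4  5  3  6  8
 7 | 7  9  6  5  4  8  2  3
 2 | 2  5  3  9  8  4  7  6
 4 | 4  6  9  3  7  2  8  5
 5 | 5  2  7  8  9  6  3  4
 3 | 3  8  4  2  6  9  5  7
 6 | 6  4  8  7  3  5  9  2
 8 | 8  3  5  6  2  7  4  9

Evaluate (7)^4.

9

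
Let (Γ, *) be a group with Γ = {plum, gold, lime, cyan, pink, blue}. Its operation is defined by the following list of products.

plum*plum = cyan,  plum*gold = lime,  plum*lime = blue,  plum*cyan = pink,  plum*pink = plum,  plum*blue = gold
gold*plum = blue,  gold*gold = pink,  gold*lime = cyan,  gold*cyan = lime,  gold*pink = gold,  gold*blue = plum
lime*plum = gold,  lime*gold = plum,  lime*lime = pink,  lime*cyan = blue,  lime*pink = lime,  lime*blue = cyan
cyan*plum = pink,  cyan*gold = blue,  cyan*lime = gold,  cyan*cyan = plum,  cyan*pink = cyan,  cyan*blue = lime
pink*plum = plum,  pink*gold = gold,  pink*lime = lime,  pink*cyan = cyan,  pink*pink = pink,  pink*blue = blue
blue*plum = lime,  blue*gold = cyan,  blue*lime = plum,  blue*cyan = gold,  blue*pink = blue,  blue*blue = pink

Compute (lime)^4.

lime^1 = lime
lime^2 = lime*lime = pink
lime^3 = pink*lime = lime
lime^4 = lime*lime = pink

pink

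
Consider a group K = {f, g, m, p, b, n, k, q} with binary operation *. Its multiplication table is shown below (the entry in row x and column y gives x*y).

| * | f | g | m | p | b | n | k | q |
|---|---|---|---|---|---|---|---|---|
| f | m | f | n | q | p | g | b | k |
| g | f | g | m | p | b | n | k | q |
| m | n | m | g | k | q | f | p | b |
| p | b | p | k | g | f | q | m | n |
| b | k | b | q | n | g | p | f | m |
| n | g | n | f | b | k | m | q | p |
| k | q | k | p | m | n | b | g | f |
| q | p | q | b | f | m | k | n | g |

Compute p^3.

p

p^1 = p
p^2 = p*p = g
p^3 = g*p = p
(Structurally, K here is isomorphic to the dihedral group D_4.)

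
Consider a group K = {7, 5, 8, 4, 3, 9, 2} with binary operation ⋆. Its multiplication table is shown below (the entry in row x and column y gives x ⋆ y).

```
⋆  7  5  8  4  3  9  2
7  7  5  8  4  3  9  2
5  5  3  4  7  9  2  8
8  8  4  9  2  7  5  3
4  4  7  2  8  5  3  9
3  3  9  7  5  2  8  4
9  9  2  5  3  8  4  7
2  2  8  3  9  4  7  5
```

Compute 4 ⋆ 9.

3

Read row 4, column 9: 4 ⋆ 9 = 3.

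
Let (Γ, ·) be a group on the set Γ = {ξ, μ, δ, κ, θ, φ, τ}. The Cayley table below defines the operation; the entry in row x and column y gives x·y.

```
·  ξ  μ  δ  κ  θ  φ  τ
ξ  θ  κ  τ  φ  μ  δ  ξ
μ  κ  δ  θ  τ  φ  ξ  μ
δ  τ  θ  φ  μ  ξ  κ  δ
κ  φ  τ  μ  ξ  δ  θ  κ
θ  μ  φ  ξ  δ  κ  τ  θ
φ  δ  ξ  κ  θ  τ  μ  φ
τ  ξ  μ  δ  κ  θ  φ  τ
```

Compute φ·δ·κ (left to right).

ξ

φ·δ = κ
κ·κ = ξ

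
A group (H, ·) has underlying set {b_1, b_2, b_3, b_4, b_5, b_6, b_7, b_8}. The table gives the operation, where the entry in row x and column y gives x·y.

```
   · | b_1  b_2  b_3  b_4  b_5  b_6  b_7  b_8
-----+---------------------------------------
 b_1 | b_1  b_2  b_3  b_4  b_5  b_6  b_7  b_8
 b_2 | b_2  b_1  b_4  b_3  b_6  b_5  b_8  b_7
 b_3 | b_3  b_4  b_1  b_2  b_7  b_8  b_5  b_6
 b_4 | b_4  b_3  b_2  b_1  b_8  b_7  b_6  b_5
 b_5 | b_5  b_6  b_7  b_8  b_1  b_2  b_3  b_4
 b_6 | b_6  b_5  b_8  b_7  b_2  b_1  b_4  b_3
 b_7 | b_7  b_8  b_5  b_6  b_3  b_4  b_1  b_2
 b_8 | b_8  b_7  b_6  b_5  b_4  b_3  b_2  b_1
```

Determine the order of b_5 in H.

The identity element is b_1 (its row matches the header).
b_5^1 = b_5
b_5^2 = b_5·b_5 = b_1
The first power of b_5 equal to the identity is b_5^2, so ord(b_5) = 2.

2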